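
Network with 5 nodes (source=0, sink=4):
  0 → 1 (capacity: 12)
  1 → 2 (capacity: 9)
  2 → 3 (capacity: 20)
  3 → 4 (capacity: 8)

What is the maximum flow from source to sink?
Maximum flow = 8

Max flow: 8

Flow assignment:
  0 → 1: 8/12
  1 → 2: 8/9
  2 → 3: 8/20
  3 → 4: 8/8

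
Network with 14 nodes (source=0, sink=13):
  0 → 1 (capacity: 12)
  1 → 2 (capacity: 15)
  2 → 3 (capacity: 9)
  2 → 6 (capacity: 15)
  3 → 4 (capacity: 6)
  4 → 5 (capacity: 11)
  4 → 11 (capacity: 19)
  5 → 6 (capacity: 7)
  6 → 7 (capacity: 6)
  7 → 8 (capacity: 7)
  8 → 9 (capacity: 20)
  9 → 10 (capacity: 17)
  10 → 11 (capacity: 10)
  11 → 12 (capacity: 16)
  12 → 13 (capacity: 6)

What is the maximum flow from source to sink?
Maximum flow = 6

Max flow: 6

Flow assignment:
  0 → 1: 6/12
  1 → 2: 6/15
  2 → 6: 6/15
  6 → 7: 6/6
  7 → 8: 6/7
  8 → 9: 6/20
  9 → 10: 6/17
  10 → 11: 6/10
  11 → 12: 6/16
  12 → 13: 6/6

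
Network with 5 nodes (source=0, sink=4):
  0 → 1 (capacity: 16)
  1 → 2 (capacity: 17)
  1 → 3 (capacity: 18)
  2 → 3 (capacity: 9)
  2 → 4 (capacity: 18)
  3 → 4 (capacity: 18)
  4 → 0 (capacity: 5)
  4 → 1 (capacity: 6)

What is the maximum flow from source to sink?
Maximum flow = 16

Max flow: 16

Flow assignment:
  0 → 1: 16/16
  1 → 2: 16/17
  2 → 4: 16/18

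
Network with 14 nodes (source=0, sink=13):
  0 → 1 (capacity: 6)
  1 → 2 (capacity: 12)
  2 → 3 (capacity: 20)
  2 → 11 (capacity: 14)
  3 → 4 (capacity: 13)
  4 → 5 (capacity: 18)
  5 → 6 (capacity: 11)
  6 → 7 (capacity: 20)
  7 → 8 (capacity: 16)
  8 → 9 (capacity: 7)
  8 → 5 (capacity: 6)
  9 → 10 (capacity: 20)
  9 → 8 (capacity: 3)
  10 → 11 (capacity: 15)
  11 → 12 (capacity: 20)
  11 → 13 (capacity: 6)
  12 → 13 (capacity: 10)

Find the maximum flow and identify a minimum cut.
Max flow = 6, Min cut edges: (0,1)

Maximum flow: 6
Minimum cut: (0,1)
Partition: S = [0], T = [1, 2, 3, 4, 5, 6, 7, 8, 9, 10, 11, 12, 13]

Max-flow min-cut theorem verified: both equal 6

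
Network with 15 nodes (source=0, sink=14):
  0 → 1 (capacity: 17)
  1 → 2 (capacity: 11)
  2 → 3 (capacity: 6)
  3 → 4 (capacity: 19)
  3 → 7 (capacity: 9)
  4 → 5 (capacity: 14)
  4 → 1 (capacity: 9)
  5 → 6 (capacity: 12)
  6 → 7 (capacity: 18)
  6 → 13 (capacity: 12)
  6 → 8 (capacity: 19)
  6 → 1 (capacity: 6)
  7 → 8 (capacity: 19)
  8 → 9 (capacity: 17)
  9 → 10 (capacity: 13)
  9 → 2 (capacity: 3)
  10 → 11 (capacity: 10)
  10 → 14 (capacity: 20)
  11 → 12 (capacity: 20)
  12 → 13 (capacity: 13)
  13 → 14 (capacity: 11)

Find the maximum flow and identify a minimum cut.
Max flow = 6, Min cut edges: (2,3)

Maximum flow: 6
Minimum cut: (2,3)
Partition: S = [0, 1, 2], T = [3, 4, 5, 6, 7, 8, 9, 10, 11, 12, 13, 14]

Max-flow min-cut theorem verified: both equal 6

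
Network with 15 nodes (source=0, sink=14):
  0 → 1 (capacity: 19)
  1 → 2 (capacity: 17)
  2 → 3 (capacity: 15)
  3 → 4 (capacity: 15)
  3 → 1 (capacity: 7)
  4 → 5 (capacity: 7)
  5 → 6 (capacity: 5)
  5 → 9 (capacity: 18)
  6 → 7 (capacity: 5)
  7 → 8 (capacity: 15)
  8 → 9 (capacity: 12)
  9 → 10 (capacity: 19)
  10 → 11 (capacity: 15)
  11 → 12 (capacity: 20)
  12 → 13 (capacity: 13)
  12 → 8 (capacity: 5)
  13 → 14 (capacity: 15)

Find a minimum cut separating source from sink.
Min cut value = 7, edges: (4,5)

Min cut value: 7
Partition: S = [0, 1, 2, 3, 4], T = [5, 6, 7, 8, 9, 10, 11, 12, 13, 14]
Cut edges: (4,5)

By max-flow min-cut theorem, max flow = min cut = 7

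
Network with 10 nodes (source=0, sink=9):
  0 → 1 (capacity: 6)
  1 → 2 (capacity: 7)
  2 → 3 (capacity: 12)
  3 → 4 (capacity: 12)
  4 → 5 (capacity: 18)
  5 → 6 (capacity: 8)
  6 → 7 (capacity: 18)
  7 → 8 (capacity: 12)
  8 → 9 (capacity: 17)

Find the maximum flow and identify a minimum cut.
Max flow = 6, Min cut edges: (0,1)

Maximum flow: 6
Minimum cut: (0,1)
Partition: S = [0], T = [1, 2, 3, 4, 5, 6, 7, 8, 9]

Max-flow min-cut theorem verified: both equal 6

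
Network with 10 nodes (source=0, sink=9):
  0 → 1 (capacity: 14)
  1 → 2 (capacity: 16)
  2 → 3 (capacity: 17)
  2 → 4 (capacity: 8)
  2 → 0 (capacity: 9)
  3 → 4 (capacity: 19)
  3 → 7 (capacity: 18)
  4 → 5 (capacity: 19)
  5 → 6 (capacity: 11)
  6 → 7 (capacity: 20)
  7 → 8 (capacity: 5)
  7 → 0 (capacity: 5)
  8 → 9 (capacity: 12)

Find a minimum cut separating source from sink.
Min cut value = 5, edges: (7,8)

Min cut value: 5
Partition: S = [0, 1, 2, 3, 4, 5, 6, 7], T = [8, 9]
Cut edges: (7,8)

By max-flow min-cut theorem, max flow = min cut = 5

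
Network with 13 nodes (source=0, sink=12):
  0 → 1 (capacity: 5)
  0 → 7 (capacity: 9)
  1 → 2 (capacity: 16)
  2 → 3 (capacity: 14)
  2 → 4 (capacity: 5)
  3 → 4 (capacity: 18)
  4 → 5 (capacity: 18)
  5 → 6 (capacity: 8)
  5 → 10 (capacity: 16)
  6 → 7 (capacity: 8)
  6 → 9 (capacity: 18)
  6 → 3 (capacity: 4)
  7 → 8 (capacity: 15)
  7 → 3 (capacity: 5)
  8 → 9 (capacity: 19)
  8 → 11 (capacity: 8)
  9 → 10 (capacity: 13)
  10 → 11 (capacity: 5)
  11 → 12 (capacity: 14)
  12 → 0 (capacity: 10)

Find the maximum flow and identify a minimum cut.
Max flow = 13, Min cut edges: (8,11), (10,11)

Maximum flow: 13
Minimum cut: (8,11), (10,11)
Partition: S = [0, 1, 2, 3, 4, 5, 6, 7, 8, 9, 10], T = [11, 12]

Max-flow min-cut theorem verified: both equal 13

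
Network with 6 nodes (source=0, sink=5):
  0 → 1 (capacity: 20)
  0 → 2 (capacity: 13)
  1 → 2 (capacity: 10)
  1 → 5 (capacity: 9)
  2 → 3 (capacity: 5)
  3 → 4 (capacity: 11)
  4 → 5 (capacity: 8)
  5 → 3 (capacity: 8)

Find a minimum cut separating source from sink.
Min cut value = 14, edges: (1,5), (2,3)

Min cut value: 14
Partition: S = [0, 1, 2], T = [3, 4, 5]
Cut edges: (1,5), (2,3)

By max-flow min-cut theorem, max flow = min cut = 14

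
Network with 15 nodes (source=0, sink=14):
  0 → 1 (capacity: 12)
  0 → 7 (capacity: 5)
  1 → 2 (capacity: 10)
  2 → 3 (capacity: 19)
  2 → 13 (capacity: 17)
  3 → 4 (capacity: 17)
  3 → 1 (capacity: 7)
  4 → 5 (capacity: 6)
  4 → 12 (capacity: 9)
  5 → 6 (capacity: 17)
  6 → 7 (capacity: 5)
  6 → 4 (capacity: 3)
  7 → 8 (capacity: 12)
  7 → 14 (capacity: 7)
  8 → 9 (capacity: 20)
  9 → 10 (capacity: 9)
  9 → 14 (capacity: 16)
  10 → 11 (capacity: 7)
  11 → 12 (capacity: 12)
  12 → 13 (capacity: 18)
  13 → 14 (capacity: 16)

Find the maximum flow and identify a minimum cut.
Max flow = 15, Min cut edges: (0,7), (1,2)

Maximum flow: 15
Minimum cut: (0,7), (1,2)
Partition: S = [0, 1], T = [2, 3, 4, 5, 6, 7, 8, 9, 10, 11, 12, 13, 14]

Max-flow min-cut theorem verified: both equal 15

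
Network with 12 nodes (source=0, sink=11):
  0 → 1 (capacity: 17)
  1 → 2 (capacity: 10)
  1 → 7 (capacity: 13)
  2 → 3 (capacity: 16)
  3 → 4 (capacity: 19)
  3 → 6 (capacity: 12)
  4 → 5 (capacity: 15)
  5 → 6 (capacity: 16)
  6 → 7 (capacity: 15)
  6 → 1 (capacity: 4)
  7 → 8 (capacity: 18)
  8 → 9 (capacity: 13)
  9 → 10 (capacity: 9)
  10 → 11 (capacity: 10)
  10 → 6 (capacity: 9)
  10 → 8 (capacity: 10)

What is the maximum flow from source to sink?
Maximum flow = 9

Max flow: 9

Flow assignment:
  0 → 1: 9/17
  1 → 2: 4/10
  1 → 7: 5/13
  2 → 3: 4/16
  3 → 6: 4/12
  6 → 7: 4/15
  7 → 8: 9/18
  8 → 9: 9/13
  9 → 10: 9/9
  10 → 11: 9/10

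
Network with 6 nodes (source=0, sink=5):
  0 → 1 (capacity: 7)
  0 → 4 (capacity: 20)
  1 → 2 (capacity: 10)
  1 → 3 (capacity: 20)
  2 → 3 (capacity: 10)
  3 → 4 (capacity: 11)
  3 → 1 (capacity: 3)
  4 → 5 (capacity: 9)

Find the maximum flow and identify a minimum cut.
Max flow = 9, Min cut edges: (4,5)

Maximum flow: 9
Minimum cut: (4,5)
Partition: S = [0, 1, 2, 3, 4], T = [5]

Max-flow min-cut theorem verified: both equal 9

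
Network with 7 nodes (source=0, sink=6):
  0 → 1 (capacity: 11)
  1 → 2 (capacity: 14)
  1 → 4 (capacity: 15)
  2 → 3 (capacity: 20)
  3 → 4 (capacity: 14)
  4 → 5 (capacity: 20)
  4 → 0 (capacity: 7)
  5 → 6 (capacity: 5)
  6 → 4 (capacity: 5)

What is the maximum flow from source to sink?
Maximum flow = 5

Max flow: 5

Flow assignment:
  0 → 1: 11/11
  1 → 4: 11/15
  4 → 5: 5/20
  4 → 0: 6/7
  5 → 6: 5/5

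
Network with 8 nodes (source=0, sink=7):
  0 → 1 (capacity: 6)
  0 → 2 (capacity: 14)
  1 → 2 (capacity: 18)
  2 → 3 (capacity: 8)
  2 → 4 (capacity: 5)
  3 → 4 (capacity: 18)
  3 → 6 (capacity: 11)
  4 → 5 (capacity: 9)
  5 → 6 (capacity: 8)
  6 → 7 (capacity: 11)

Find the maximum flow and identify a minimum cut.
Max flow = 11, Min cut edges: (6,7)

Maximum flow: 11
Minimum cut: (6,7)
Partition: S = [0, 1, 2, 3, 4, 5, 6], T = [7]

Max-flow min-cut theorem verified: both equal 11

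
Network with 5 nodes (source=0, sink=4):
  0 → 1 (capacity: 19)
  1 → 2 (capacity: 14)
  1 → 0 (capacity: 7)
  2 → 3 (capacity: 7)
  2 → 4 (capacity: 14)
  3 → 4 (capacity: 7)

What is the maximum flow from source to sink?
Maximum flow = 14

Max flow: 14

Flow assignment:
  0 → 1: 14/19
  1 → 2: 14/14
  2 → 4: 14/14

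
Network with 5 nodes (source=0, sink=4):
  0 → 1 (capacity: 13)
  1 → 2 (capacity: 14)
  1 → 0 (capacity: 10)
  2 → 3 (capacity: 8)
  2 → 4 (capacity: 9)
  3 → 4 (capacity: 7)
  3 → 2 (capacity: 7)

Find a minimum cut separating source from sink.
Min cut value = 13, edges: (0,1)

Min cut value: 13
Partition: S = [0], T = [1, 2, 3, 4]
Cut edges: (0,1)

By max-flow min-cut theorem, max flow = min cut = 13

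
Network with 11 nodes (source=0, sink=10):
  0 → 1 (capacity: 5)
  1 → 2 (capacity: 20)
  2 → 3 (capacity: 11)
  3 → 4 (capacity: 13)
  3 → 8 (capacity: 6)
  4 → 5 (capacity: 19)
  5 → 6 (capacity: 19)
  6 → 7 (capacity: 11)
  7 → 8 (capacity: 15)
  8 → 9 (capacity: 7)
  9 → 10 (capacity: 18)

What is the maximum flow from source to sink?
Maximum flow = 5

Max flow: 5

Flow assignment:
  0 → 1: 5/5
  1 → 2: 5/20
  2 → 3: 5/11
  3 → 8: 5/6
  8 → 9: 5/7
  9 → 10: 5/18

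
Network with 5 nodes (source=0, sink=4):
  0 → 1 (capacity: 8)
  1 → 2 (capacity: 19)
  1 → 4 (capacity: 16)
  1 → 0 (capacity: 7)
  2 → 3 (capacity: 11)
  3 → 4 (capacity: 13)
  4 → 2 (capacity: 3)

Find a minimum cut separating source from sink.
Min cut value = 8, edges: (0,1)

Min cut value: 8
Partition: S = [0], T = [1, 2, 3, 4]
Cut edges: (0,1)

By max-flow min-cut theorem, max flow = min cut = 8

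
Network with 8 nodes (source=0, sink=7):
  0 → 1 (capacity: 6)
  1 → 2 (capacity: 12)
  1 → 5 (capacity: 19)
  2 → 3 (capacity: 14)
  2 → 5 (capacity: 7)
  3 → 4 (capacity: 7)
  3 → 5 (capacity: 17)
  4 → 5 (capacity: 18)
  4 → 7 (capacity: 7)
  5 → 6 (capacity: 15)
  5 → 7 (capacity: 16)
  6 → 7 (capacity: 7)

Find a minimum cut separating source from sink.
Min cut value = 6, edges: (0,1)

Min cut value: 6
Partition: S = [0], T = [1, 2, 3, 4, 5, 6, 7]
Cut edges: (0,1)

By max-flow min-cut theorem, max flow = min cut = 6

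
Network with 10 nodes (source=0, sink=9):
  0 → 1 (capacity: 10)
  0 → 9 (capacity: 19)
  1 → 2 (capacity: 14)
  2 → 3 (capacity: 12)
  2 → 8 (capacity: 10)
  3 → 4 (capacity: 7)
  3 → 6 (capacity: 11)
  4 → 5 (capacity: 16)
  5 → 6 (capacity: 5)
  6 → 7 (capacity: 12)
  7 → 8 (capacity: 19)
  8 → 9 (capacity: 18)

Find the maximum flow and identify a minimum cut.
Max flow = 29, Min cut edges: (0,1), (0,9)

Maximum flow: 29
Minimum cut: (0,1), (0,9)
Partition: S = [0], T = [1, 2, 3, 4, 5, 6, 7, 8, 9]

Max-flow min-cut theorem verified: both equal 29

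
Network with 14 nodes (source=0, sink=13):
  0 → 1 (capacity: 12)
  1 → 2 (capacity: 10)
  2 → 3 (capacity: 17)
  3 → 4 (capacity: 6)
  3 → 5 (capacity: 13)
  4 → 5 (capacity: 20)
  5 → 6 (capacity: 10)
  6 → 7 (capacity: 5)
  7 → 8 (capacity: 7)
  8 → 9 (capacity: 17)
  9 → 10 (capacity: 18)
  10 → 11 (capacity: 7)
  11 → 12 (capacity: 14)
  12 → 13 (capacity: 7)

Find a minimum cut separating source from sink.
Min cut value = 5, edges: (6,7)

Min cut value: 5
Partition: S = [0, 1, 2, 3, 4, 5, 6], T = [7, 8, 9, 10, 11, 12, 13]
Cut edges: (6,7)

By max-flow min-cut theorem, max flow = min cut = 5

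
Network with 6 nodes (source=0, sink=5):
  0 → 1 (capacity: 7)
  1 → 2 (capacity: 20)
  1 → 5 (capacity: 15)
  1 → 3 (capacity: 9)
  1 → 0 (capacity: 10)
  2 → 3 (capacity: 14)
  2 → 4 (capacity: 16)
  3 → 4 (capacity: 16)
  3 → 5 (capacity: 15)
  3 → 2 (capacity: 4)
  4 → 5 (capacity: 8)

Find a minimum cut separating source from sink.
Min cut value = 7, edges: (0,1)

Min cut value: 7
Partition: S = [0], T = [1, 2, 3, 4, 5]
Cut edges: (0,1)

By max-flow min-cut theorem, max flow = min cut = 7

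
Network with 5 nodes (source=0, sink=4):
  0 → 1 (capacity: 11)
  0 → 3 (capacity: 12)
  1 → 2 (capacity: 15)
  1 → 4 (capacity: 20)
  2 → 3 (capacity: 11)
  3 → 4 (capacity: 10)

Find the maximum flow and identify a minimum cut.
Max flow = 21, Min cut edges: (0,1), (3,4)

Maximum flow: 21
Minimum cut: (0,1), (3,4)
Partition: S = [0, 2, 3], T = [1, 4]

Max-flow min-cut theorem verified: both equal 21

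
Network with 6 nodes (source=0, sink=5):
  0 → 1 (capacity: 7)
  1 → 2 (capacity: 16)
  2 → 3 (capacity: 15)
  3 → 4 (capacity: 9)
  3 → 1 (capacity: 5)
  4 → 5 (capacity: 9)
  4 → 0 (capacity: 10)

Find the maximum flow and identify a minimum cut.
Max flow = 7, Min cut edges: (0,1)

Maximum flow: 7
Minimum cut: (0,1)
Partition: S = [0], T = [1, 2, 3, 4, 5]

Max-flow min-cut theorem verified: both equal 7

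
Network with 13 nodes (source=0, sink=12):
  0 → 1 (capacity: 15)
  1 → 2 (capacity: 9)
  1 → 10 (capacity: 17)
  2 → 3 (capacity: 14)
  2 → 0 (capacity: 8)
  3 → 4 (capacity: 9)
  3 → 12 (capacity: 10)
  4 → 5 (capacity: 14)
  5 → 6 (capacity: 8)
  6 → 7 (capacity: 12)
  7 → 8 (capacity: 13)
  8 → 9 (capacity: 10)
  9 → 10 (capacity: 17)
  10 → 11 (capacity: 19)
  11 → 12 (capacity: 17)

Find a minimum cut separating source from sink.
Min cut value = 15, edges: (0,1)

Min cut value: 15
Partition: S = [0], T = [1, 2, 3, 4, 5, 6, 7, 8, 9, 10, 11, 12]
Cut edges: (0,1)

By max-flow min-cut theorem, max flow = min cut = 15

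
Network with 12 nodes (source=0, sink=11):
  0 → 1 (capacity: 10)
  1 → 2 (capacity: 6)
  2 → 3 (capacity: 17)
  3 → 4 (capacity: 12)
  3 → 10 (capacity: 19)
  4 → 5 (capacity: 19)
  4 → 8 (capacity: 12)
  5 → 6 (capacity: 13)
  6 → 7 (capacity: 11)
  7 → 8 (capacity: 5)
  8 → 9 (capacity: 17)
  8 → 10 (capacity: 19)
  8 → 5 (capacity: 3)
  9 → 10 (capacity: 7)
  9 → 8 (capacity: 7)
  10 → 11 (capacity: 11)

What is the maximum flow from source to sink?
Maximum flow = 6

Max flow: 6

Flow assignment:
  0 → 1: 6/10
  1 → 2: 6/6
  2 → 3: 6/17
  3 → 10: 6/19
  10 → 11: 6/11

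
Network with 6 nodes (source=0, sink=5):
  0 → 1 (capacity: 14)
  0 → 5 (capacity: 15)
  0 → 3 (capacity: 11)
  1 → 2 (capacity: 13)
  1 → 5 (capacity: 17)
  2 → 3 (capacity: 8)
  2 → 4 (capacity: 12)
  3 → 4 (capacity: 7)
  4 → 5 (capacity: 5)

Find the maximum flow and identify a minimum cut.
Max flow = 34, Min cut edges: (0,1), (0,5), (4,5)

Maximum flow: 34
Minimum cut: (0,1), (0,5), (4,5)
Partition: S = [0, 2, 3, 4], T = [1, 5]

Max-flow min-cut theorem verified: both equal 34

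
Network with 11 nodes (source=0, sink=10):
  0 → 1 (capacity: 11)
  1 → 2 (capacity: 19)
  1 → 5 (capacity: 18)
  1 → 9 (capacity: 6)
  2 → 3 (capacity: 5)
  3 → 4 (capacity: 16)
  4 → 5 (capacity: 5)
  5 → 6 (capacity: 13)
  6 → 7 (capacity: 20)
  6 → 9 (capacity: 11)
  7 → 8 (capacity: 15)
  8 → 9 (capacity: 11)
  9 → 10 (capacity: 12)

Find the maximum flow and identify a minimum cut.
Max flow = 11, Min cut edges: (0,1)

Maximum flow: 11
Minimum cut: (0,1)
Partition: S = [0], T = [1, 2, 3, 4, 5, 6, 7, 8, 9, 10]

Max-flow min-cut theorem verified: both equal 11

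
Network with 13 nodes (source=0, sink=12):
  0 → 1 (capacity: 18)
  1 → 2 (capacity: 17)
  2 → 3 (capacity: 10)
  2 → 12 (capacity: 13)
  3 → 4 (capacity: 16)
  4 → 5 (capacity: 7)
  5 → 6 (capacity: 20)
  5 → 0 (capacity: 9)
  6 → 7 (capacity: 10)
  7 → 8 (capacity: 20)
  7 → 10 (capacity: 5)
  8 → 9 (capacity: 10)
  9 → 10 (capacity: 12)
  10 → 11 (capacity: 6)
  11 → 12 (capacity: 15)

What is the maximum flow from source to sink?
Maximum flow = 17

Max flow: 17

Flow assignment:
  0 → 1: 17/18
  1 → 2: 17/17
  2 → 3: 4/10
  2 → 12: 13/13
  3 → 4: 4/16
  4 → 5: 4/7
  5 → 6: 4/20
  6 → 7: 4/10
  7 → 10: 4/5
  10 → 11: 4/6
  11 → 12: 4/15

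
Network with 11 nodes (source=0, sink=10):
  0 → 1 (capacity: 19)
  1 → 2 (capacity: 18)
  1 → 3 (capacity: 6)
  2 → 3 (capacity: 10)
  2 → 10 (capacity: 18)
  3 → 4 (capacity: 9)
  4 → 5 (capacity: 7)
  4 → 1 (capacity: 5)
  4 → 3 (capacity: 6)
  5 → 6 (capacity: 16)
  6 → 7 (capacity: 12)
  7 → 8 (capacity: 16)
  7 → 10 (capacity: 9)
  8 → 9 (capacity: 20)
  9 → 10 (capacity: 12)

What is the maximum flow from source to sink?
Maximum flow = 19

Max flow: 19

Flow assignment:
  0 → 1: 19/19
  1 → 2: 18/18
  1 → 3: 1/6
  2 → 10: 18/18
  3 → 4: 1/9
  4 → 5: 1/7
  5 → 6: 1/16
  6 → 7: 1/12
  7 → 10: 1/9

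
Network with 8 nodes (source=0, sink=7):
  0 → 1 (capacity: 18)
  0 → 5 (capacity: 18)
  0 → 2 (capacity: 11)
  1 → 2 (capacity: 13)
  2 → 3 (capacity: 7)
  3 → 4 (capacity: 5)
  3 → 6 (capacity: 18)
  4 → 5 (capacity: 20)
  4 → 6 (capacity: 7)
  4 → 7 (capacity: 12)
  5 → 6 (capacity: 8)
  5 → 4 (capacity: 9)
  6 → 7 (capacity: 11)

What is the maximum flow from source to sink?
Maximum flow = 23

Max flow: 23

Flow assignment:
  0 → 1: 6/18
  0 → 5: 17/18
  1 → 2: 6/13
  2 → 3: 6/7
  3 → 4: 5/5
  3 → 6: 1/18
  4 → 6: 2/7
  4 → 7: 12/12
  5 → 6: 8/8
  5 → 4: 9/9
  6 → 7: 11/11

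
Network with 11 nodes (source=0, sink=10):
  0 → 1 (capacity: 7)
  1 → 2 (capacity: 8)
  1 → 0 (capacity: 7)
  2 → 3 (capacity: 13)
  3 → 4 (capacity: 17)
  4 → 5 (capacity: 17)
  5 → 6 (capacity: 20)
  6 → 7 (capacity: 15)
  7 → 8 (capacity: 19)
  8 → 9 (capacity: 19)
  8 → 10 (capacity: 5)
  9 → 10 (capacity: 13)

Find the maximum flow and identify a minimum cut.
Max flow = 7, Min cut edges: (0,1)

Maximum flow: 7
Minimum cut: (0,1)
Partition: S = [0], T = [1, 2, 3, 4, 5, 6, 7, 8, 9, 10]

Max-flow min-cut theorem verified: both equal 7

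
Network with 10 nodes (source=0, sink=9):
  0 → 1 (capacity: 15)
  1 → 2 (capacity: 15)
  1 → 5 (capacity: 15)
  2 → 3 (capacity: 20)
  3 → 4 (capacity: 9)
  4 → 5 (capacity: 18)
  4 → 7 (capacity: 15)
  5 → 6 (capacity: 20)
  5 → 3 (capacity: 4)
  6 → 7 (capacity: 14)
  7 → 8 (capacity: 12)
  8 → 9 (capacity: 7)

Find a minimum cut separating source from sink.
Min cut value = 7, edges: (8,9)

Min cut value: 7
Partition: S = [0, 1, 2, 3, 4, 5, 6, 7, 8], T = [9]
Cut edges: (8,9)

By max-flow min-cut theorem, max flow = min cut = 7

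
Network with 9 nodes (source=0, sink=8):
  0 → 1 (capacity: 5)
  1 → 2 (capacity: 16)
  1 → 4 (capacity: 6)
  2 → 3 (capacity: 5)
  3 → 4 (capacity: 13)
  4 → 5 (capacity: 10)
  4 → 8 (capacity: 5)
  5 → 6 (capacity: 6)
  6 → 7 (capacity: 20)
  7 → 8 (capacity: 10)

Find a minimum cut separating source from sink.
Min cut value = 5, edges: (0,1)

Min cut value: 5
Partition: S = [0], T = [1, 2, 3, 4, 5, 6, 7, 8]
Cut edges: (0,1)

By max-flow min-cut theorem, max flow = min cut = 5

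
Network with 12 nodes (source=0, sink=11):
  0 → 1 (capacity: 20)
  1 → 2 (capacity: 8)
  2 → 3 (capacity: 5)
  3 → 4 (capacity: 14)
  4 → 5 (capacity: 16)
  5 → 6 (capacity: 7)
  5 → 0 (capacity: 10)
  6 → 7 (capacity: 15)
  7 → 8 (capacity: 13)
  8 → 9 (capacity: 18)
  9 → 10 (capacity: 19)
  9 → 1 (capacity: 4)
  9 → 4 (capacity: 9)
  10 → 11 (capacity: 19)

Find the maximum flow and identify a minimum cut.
Max flow = 5, Min cut edges: (2,3)

Maximum flow: 5
Minimum cut: (2,3)
Partition: S = [0, 1, 2], T = [3, 4, 5, 6, 7, 8, 9, 10, 11]

Max-flow min-cut theorem verified: both equal 5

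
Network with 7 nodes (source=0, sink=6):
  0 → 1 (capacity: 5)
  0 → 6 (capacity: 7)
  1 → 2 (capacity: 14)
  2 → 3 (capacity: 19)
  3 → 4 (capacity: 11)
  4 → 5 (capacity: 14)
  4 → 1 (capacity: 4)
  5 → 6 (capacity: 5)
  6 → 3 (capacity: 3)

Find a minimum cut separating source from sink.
Min cut value = 12, edges: (0,6), (5,6)

Min cut value: 12
Partition: S = [0, 1, 2, 3, 4, 5], T = [6]
Cut edges: (0,6), (5,6)

By max-flow min-cut theorem, max flow = min cut = 12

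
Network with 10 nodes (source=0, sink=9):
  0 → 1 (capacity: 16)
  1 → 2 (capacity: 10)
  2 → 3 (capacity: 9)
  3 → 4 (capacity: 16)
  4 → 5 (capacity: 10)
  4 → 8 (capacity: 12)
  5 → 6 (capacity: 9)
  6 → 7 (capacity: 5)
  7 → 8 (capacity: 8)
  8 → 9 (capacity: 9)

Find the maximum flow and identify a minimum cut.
Max flow = 9, Min cut edges: (8,9)

Maximum flow: 9
Minimum cut: (8,9)
Partition: S = [0, 1, 2, 3, 4, 5, 6, 7, 8], T = [9]

Max-flow min-cut theorem verified: both equal 9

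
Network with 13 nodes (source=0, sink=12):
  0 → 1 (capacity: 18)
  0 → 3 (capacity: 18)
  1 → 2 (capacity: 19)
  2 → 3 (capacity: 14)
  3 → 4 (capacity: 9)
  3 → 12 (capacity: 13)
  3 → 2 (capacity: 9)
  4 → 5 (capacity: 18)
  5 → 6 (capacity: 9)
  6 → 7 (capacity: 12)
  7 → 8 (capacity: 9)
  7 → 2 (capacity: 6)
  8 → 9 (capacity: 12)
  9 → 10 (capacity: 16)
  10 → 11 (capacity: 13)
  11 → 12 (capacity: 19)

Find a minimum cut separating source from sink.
Min cut value = 22, edges: (3,12), (7,8)

Min cut value: 22
Partition: S = [0, 1, 2, 3, 4, 5, 6, 7], T = [8, 9, 10, 11, 12]
Cut edges: (3,12), (7,8)

By max-flow min-cut theorem, max flow = min cut = 22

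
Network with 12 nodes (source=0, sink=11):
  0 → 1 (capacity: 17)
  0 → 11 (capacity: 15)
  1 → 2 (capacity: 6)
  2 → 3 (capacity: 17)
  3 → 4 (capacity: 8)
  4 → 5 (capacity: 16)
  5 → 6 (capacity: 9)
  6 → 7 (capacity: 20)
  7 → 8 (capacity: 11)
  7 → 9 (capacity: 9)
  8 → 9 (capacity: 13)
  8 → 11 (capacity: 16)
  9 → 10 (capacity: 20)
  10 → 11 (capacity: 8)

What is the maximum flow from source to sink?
Maximum flow = 21

Max flow: 21

Flow assignment:
  0 → 1: 6/17
  0 → 11: 15/15
  1 → 2: 6/6
  2 → 3: 6/17
  3 → 4: 6/8
  4 → 5: 6/16
  5 → 6: 6/9
  6 → 7: 6/20
  7 → 8: 6/11
  8 → 11: 6/16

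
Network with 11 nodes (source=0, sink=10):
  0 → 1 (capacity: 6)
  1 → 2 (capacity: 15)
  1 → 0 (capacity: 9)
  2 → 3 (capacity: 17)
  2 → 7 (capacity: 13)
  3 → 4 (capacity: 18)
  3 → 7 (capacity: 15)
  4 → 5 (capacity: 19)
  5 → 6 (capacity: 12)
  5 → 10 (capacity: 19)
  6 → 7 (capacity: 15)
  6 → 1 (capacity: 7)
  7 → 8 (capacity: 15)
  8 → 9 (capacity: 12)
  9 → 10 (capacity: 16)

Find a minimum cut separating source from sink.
Min cut value = 6, edges: (0,1)

Min cut value: 6
Partition: S = [0], T = [1, 2, 3, 4, 5, 6, 7, 8, 9, 10]
Cut edges: (0,1)

By max-flow min-cut theorem, max flow = min cut = 6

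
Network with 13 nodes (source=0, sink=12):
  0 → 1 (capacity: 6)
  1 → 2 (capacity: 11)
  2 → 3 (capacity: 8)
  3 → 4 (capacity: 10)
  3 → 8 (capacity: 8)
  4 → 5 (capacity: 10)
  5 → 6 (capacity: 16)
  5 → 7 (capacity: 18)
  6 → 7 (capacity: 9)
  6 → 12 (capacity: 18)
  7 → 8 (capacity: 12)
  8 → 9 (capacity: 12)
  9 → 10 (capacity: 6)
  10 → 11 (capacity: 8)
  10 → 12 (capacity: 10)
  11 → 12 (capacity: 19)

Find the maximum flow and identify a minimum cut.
Max flow = 6, Min cut edges: (0,1)

Maximum flow: 6
Minimum cut: (0,1)
Partition: S = [0], T = [1, 2, 3, 4, 5, 6, 7, 8, 9, 10, 11, 12]

Max-flow min-cut theorem verified: both equal 6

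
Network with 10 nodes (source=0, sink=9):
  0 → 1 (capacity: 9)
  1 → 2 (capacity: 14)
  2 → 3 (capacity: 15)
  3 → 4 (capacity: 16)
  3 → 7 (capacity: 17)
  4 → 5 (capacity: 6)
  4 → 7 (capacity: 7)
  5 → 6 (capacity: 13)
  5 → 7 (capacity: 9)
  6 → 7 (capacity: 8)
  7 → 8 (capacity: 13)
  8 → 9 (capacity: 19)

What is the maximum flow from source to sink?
Maximum flow = 9

Max flow: 9

Flow assignment:
  0 → 1: 9/9
  1 → 2: 9/14
  2 → 3: 9/15
  3 → 7: 9/17
  7 → 8: 9/13
  8 → 9: 9/19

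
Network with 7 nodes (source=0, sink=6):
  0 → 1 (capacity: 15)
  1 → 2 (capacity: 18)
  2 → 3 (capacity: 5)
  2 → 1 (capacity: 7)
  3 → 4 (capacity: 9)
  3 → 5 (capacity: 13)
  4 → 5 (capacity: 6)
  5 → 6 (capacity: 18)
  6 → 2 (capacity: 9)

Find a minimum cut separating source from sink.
Min cut value = 5, edges: (2,3)

Min cut value: 5
Partition: S = [0, 1, 2], T = [3, 4, 5, 6]
Cut edges: (2,3)

By max-flow min-cut theorem, max flow = min cut = 5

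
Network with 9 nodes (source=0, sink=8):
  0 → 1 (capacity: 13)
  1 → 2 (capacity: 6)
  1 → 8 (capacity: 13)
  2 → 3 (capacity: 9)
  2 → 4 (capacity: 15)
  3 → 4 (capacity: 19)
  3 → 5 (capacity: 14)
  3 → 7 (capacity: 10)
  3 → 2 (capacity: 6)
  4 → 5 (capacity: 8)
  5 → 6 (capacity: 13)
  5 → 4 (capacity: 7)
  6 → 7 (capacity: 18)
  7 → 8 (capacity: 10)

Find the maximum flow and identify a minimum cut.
Max flow = 13, Min cut edges: (0,1)

Maximum flow: 13
Minimum cut: (0,1)
Partition: S = [0], T = [1, 2, 3, 4, 5, 6, 7, 8]

Max-flow min-cut theorem verified: both equal 13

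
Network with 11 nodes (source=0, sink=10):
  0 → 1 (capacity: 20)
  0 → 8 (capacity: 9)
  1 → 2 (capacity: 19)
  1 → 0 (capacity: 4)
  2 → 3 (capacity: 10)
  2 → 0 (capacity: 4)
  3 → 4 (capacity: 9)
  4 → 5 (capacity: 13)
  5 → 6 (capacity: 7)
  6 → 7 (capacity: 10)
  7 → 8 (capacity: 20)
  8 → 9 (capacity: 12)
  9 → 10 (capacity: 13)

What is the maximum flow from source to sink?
Maximum flow = 12

Max flow: 12

Flow assignment:
  0 → 1: 11/20
  0 → 8: 5/9
  1 → 2: 11/19
  2 → 3: 7/10
  2 → 0: 4/4
  3 → 4: 7/9
  4 → 5: 7/13
  5 → 6: 7/7
  6 → 7: 7/10
  7 → 8: 7/20
  8 → 9: 12/12
  9 → 10: 12/13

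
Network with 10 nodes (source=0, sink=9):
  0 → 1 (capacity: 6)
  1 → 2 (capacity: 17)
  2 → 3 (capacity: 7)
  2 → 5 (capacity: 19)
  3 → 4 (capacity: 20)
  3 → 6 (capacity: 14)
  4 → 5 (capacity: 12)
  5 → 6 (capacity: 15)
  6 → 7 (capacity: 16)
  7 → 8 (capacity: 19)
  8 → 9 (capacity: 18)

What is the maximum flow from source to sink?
Maximum flow = 6

Max flow: 6

Flow assignment:
  0 → 1: 6/6
  1 → 2: 6/17
  2 → 3: 6/7
  3 → 6: 6/14
  6 → 7: 6/16
  7 → 8: 6/19
  8 → 9: 6/18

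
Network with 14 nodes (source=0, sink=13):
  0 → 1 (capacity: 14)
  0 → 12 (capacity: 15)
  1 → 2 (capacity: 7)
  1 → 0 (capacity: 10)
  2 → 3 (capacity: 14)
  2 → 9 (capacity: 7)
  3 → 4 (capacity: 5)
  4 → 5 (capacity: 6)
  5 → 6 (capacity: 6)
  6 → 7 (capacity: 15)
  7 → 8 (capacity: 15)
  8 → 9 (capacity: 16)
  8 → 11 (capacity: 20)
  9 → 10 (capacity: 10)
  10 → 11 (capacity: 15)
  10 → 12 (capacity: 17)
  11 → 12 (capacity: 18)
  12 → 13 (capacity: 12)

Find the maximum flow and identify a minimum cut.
Max flow = 12, Min cut edges: (12,13)

Maximum flow: 12
Minimum cut: (12,13)
Partition: S = [0, 1, 2, 3, 4, 5, 6, 7, 8, 9, 10, 11, 12], T = [13]

Max-flow min-cut theorem verified: both equal 12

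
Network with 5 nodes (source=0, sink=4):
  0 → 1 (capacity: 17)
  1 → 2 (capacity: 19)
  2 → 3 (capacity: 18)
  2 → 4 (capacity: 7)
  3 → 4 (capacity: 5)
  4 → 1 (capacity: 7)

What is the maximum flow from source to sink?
Maximum flow = 12

Max flow: 12

Flow assignment:
  0 → 1: 12/17
  1 → 2: 12/19
  2 → 3: 5/18
  2 → 4: 7/7
  3 → 4: 5/5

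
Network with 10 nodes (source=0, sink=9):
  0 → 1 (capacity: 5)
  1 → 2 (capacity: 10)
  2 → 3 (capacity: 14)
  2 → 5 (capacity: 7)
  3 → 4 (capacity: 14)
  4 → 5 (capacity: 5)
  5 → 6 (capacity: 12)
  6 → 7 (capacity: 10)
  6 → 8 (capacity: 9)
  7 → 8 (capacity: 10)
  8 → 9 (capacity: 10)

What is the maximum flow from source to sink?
Maximum flow = 5

Max flow: 5

Flow assignment:
  0 → 1: 5/5
  1 → 2: 5/10
  2 → 5: 5/7
  5 → 6: 5/12
  6 → 8: 5/9
  8 → 9: 5/10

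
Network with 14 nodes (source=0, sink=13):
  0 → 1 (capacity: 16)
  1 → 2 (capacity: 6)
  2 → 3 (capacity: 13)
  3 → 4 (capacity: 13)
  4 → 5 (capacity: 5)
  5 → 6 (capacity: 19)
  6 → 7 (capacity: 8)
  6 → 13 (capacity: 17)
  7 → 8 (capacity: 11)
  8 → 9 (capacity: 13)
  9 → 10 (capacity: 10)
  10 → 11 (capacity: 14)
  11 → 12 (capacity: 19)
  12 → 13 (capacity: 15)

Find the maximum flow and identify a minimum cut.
Max flow = 5, Min cut edges: (4,5)

Maximum flow: 5
Minimum cut: (4,5)
Partition: S = [0, 1, 2, 3, 4], T = [5, 6, 7, 8, 9, 10, 11, 12, 13]

Max-flow min-cut theorem verified: both equal 5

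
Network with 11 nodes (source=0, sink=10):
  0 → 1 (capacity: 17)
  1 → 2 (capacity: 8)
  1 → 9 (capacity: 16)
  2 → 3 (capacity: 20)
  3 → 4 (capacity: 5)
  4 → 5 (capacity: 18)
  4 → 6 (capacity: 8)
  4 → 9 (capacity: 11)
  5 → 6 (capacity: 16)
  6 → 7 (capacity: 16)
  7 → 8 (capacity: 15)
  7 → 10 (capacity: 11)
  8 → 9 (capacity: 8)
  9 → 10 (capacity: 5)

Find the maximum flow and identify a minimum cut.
Max flow = 10, Min cut edges: (3,4), (9,10)

Maximum flow: 10
Minimum cut: (3,4), (9,10)
Partition: S = [0, 1, 2, 3, 8, 9], T = [4, 5, 6, 7, 10]

Max-flow min-cut theorem verified: both equal 10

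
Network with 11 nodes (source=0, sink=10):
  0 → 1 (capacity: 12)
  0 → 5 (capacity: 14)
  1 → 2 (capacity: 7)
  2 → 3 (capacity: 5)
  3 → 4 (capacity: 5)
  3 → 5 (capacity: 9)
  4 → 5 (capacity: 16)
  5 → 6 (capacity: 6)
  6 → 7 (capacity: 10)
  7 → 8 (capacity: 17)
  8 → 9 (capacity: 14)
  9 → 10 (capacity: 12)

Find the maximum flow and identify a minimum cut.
Max flow = 6, Min cut edges: (5,6)

Maximum flow: 6
Minimum cut: (5,6)
Partition: S = [0, 1, 2, 3, 4, 5], T = [6, 7, 8, 9, 10]

Max-flow min-cut theorem verified: both equal 6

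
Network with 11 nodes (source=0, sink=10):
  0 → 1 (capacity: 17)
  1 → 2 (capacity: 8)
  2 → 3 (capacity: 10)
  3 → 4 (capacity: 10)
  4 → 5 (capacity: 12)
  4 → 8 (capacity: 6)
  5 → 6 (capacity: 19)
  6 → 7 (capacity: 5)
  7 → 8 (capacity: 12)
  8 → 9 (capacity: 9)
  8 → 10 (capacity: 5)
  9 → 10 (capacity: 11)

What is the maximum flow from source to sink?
Maximum flow = 8

Max flow: 8

Flow assignment:
  0 → 1: 8/17
  1 → 2: 8/8
  2 → 3: 8/10
  3 → 4: 8/10
  4 → 5: 2/12
  4 → 8: 6/6
  5 → 6: 2/19
  6 → 7: 2/5
  7 → 8: 2/12
  8 → 9: 3/9
  8 → 10: 5/5
  9 → 10: 3/11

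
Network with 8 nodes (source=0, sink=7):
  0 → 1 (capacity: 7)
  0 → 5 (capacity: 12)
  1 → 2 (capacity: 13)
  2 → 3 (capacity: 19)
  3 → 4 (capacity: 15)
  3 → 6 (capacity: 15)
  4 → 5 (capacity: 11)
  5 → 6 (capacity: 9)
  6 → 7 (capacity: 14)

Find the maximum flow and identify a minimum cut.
Max flow = 14, Min cut edges: (6,7)

Maximum flow: 14
Minimum cut: (6,7)
Partition: S = [0, 1, 2, 3, 4, 5, 6], T = [7]

Max-flow min-cut theorem verified: both equal 14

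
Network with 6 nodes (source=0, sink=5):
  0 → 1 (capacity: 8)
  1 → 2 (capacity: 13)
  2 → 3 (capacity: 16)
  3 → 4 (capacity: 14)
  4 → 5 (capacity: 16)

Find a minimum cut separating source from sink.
Min cut value = 8, edges: (0,1)

Min cut value: 8
Partition: S = [0], T = [1, 2, 3, 4, 5]
Cut edges: (0,1)

By max-flow min-cut theorem, max flow = min cut = 8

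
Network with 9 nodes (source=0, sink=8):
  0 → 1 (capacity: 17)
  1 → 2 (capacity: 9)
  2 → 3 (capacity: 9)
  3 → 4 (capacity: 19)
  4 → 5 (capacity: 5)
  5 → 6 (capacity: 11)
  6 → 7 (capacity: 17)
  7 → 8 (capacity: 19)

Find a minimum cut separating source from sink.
Min cut value = 5, edges: (4,5)

Min cut value: 5
Partition: S = [0, 1, 2, 3, 4], T = [5, 6, 7, 8]
Cut edges: (4,5)

By max-flow min-cut theorem, max flow = min cut = 5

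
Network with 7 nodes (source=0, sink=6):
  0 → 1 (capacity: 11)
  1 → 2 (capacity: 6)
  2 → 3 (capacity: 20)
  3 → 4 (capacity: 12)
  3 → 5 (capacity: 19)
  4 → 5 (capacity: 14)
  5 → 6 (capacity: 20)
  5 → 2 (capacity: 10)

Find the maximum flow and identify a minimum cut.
Max flow = 6, Min cut edges: (1,2)

Maximum flow: 6
Minimum cut: (1,2)
Partition: S = [0, 1], T = [2, 3, 4, 5, 6]

Max-flow min-cut theorem verified: both equal 6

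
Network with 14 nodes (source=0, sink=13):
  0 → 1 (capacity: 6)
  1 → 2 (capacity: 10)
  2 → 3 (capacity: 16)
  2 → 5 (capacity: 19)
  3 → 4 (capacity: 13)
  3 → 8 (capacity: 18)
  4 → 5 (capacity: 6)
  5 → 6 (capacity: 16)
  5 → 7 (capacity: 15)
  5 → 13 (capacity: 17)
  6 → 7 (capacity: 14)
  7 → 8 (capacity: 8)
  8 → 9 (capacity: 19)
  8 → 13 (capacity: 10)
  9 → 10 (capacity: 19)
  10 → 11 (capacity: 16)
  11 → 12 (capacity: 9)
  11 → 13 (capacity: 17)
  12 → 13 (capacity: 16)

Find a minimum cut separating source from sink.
Min cut value = 6, edges: (0,1)

Min cut value: 6
Partition: S = [0], T = [1, 2, 3, 4, 5, 6, 7, 8, 9, 10, 11, 12, 13]
Cut edges: (0,1)

By max-flow min-cut theorem, max flow = min cut = 6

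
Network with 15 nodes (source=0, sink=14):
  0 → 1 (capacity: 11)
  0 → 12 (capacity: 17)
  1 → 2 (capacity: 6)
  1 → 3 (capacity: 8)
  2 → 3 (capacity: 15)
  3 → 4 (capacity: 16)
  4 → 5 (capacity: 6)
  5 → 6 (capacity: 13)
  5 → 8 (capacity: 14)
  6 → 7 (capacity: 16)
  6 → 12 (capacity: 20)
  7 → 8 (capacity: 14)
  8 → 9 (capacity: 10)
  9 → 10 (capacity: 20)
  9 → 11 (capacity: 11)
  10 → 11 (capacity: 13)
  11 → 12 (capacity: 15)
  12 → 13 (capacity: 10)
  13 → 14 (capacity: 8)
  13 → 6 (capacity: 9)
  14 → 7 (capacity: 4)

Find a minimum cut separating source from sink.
Min cut value = 8, edges: (13,14)

Min cut value: 8
Partition: S = [0, 1, 2, 3, 4, 5, 6, 7, 8, 9, 10, 11, 12, 13], T = [14]
Cut edges: (13,14)

By max-flow min-cut theorem, max flow = min cut = 8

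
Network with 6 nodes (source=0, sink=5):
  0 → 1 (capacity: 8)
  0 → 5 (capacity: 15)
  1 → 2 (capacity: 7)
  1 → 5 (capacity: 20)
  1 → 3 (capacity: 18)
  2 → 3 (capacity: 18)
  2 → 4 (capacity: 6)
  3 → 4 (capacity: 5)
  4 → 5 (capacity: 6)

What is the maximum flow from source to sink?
Maximum flow = 23

Max flow: 23

Flow assignment:
  0 → 1: 8/8
  0 → 5: 15/15
  1 → 5: 8/20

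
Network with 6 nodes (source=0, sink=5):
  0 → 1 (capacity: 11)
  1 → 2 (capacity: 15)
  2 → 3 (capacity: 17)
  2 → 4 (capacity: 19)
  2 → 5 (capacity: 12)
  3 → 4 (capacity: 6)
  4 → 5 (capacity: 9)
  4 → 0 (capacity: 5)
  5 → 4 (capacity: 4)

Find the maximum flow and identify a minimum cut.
Max flow = 11, Min cut edges: (0,1)

Maximum flow: 11
Minimum cut: (0,1)
Partition: S = [0], T = [1, 2, 3, 4, 5]

Max-flow min-cut theorem verified: both equal 11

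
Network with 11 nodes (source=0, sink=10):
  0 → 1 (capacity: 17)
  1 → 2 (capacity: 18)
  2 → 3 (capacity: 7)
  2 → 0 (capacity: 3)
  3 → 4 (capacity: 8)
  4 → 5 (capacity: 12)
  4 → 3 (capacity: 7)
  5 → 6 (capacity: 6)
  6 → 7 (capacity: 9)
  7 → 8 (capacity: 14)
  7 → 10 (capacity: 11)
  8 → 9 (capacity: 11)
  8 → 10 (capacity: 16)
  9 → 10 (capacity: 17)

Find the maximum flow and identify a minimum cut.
Max flow = 6, Min cut edges: (5,6)

Maximum flow: 6
Minimum cut: (5,6)
Partition: S = [0, 1, 2, 3, 4, 5], T = [6, 7, 8, 9, 10]

Max-flow min-cut theorem verified: both equal 6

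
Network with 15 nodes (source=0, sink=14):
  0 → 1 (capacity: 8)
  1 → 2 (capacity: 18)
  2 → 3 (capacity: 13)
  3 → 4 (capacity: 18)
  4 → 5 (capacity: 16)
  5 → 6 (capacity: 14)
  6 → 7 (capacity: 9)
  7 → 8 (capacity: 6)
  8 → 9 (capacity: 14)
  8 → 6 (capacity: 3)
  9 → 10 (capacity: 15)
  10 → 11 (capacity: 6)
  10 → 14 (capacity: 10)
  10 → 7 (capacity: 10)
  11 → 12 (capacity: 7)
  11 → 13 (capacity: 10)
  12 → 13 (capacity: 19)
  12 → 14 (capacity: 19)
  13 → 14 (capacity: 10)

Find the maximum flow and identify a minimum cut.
Max flow = 6, Min cut edges: (7,8)

Maximum flow: 6
Minimum cut: (7,8)
Partition: S = [0, 1, 2, 3, 4, 5, 6, 7], T = [8, 9, 10, 11, 12, 13, 14]

Max-flow min-cut theorem verified: both equal 6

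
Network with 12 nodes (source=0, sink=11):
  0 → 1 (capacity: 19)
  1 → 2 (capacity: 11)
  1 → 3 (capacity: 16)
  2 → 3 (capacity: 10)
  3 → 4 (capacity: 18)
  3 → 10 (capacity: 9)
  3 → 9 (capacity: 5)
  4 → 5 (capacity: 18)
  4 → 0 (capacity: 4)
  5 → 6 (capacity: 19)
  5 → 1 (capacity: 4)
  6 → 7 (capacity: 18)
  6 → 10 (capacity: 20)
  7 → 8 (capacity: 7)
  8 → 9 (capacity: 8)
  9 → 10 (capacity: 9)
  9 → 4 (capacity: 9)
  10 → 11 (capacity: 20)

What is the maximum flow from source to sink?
Maximum flow = 19

Max flow: 19

Flow assignment:
  0 → 1: 19/19
  1 → 2: 5/11
  1 → 3: 14/16
  2 → 3: 5/10
  3 → 4: 5/18
  3 → 10: 9/9
  3 → 9: 5/5
  4 → 5: 5/18
  5 → 6: 5/19
  6 → 10: 5/20
  9 → 10: 5/9
  10 → 11: 19/20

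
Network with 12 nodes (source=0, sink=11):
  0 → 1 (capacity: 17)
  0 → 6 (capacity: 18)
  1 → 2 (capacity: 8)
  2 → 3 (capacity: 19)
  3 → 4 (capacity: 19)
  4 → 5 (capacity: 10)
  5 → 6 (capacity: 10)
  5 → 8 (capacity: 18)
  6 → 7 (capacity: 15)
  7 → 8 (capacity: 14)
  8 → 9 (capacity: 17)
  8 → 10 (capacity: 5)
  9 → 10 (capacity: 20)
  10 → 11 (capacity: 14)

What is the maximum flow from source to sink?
Maximum flow = 14

Max flow: 14

Flow assignment:
  0 → 1: 8/17
  0 → 6: 6/18
  1 → 2: 8/8
  2 → 3: 8/19
  3 → 4: 8/19
  4 → 5: 8/10
  5 → 6: 8/10
  6 → 7: 14/15
  7 → 8: 14/14
  8 → 9: 9/17
  8 → 10: 5/5
  9 → 10: 9/20
  10 → 11: 14/14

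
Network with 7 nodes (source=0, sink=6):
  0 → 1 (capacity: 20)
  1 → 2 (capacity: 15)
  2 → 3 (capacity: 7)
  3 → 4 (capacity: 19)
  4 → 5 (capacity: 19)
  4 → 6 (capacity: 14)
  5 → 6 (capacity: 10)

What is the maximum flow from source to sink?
Maximum flow = 7

Max flow: 7

Flow assignment:
  0 → 1: 7/20
  1 → 2: 7/15
  2 → 3: 7/7
  3 → 4: 7/19
  4 → 6: 7/14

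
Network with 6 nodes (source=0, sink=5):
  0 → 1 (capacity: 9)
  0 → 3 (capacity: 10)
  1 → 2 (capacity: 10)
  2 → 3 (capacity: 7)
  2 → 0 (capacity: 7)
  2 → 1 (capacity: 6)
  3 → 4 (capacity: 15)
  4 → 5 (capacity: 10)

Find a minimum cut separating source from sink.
Min cut value = 10, edges: (4,5)

Min cut value: 10
Partition: S = [0, 1, 2, 3, 4], T = [5]
Cut edges: (4,5)

By max-flow min-cut theorem, max flow = min cut = 10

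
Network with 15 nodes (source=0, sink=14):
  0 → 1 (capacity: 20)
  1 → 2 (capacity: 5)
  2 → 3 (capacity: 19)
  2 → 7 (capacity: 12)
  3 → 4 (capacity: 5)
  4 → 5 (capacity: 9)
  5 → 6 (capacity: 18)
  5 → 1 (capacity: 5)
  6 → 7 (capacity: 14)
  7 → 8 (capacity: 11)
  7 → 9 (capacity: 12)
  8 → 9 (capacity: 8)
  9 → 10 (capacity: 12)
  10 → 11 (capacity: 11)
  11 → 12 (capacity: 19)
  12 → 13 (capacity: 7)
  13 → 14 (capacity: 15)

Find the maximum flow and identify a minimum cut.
Max flow = 5, Min cut edges: (1,2)

Maximum flow: 5
Minimum cut: (1,2)
Partition: S = [0, 1], T = [2, 3, 4, 5, 6, 7, 8, 9, 10, 11, 12, 13, 14]

Max-flow min-cut theorem verified: both equal 5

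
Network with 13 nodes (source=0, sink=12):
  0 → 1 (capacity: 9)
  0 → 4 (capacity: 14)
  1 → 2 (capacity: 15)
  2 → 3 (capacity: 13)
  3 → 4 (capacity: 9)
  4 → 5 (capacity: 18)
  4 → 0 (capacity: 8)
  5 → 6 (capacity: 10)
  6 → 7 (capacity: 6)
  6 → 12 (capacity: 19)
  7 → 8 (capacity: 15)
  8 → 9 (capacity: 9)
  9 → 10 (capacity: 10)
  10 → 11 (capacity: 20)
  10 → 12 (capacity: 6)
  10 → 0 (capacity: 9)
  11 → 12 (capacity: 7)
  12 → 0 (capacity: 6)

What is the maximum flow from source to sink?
Maximum flow = 10

Max flow: 10

Flow assignment:
  0 → 1: 9/9
  0 → 4: 1/14
  1 → 2: 9/15
  2 → 3: 9/13
  3 → 4: 9/9
  4 → 5: 10/18
  5 → 6: 10/10
  6 → 12: 10/19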